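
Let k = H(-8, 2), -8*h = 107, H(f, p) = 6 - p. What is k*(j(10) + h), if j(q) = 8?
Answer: -43/2 ≈ -21.500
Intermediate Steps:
h = -107/8 (h = -⅛*107 = -107/8 ≈ -13.375)
k = 4 (k = 6 - 1*2 = 6 - 2 = 4)
k*(j(10) + h) = 4*(8 - 107/8) = 4*(-43/8) = -43/2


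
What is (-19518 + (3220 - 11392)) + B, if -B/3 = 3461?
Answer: -38073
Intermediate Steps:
B = -10383 (B = -3*3461 = -10383)
(-19518 + (3220 - 11392)) + B = (-19518 + (3220 - 11392)) - 10383 = (-19518 - 8172) - 10383 = -27690 - 10383 = -38073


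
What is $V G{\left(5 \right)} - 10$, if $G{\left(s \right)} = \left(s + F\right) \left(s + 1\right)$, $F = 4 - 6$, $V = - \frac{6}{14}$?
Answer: $- \frac{124}{7} \approx -17.714$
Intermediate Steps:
$V = - \frac{3}{7}$ ($V = \left(-6\right) \frac{1}{14} = - \frac{3}{7} \approx -0.42857$)
$F = -2$ ($F = 4 - 6 = -2$)
$G{\left(s \right)} = \left(1 + s\right) \left(-2 + s\right)$ ($G{\left(s \right)} = \left(s - 2\right) \left(s + 1\right) = \left(-2 + s\right) \left(1 + s\right) = \left(1 + s\right) \left(-2 + s\right)$)
$V G{\left(5 \right)} - 10 = - \frac{3 \left(-2 + 5^{2} - 5\right)}{7} - 10 = - \frac{3 \left(-2 + 25 - 5\right)}{7} - 10 = \left(- \frac{3}{7}\right) 18 - 10 = - \frac{54}{7} - 10 = - \frac{124}{7}$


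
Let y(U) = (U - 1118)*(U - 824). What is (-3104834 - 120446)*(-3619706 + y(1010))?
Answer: 11739354792320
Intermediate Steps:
y(U) = (-1118 + U)*(-824 + U)
(-3104834 - 120446)*(-3619706 + y(1010)) = (-3104834 - 120446)*(-3619706 + (921232 + 1010**2 - 1942*1010)) = -3225280*(-3619706 + (921232 + 1020100 - 1961420)) = -3225280*(-3619706 - 20088) = -3225280*(-3639794) = 11739354792320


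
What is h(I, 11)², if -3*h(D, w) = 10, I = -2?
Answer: 100/9 ≈ 11.111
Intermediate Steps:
h(D, w) = -10/3 (h(D, w) = -⅓*10 = -10/3)
h(I, 11)² = (-10/3)² = 100/9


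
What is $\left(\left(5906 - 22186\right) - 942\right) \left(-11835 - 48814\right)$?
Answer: $1044497078$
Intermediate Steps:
$\left(\left(5906 - 22186\right) - 942\right) \left(-11835 - 48814\right) = \left(-16280 - 942\right) \left(-60649\right) = \left(-17222\right) \left(-60649\right) = 1044497078$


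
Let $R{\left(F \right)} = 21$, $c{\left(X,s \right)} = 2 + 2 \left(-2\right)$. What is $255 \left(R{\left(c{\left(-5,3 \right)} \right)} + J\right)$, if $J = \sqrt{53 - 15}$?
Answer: $5355 + 255 \sqrt{38} \approx 6926.9$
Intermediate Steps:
$c{\left(X,s \right)} = -2$ ($c{\left(X,s \right)} = 2 - 4 = -2$)
$J = \sqrt{38} \approx 6.1644$
$255 \left(R{\left(c{\left(-5,3 \right)} \right)} + J\right) = 255 \left(21 + \sqrt{38}\right) = 5355 + 255 \sqrt{38}$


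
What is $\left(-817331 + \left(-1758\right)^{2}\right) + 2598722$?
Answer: $4871955$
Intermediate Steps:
$\left(-817331 + \left(-1758\right)^{2}\right) + 2598722 = \left(-817331 + 3090564\right) + 2598722 = 2273233 + 2598722 = 4871955$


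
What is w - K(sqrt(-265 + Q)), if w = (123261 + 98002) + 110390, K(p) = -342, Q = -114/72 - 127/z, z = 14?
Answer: 331995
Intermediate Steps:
Q = -895/84 (Q = -114/72 - 127/14 = -114*1/72 - 127*1/14 = -19/12 - 127/14 = -895/84 ≈ -10.655)
w = 331653 (w = 221263 + 110390 = 331653)
w - K(sqrt(-265 + Q)) = 331653 - 1*(-342) = 331653 + 342 = 331995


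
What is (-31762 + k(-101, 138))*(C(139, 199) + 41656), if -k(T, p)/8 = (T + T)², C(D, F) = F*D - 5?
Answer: -24827142528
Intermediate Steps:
C(D, F) = -5 + D*F (C(D, F) = D*F - 5 = -5 + D*F)
k(T, p) = -32*T² (k(T, p) = -8*(T + T)² = -8*4*T² = -32*T²)
(-31762 + k(-101, 138))*(C(139, 199) + 41656) = (-31762 - 32*(-101)²)*((-5 + 139*199) + 41656) = (-31762 - 32*10201)*((-5 + 27661) + 41656) = (-31762 - 326432)*(27656 + 41656) = -358194*69312 = -24827142528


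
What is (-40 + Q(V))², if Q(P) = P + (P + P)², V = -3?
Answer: 49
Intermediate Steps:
Q(P) = P + 4*P² (Q(P) = P + (2*P)² = P + 4*P²)
(-40 + Q(V))² = (-40 - 3*(1 + 4*(-3)))² = (-40 - 3*(1 - 12))² = (-40 - 3*(-11))² = (-40 + 33)² = (-7)² = 49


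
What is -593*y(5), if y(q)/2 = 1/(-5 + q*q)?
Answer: -593/10 ≈ -59.300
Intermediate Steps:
y(q) = 2/(-5 + q²) (y(q) = 2/(-5 + q*q) = 2/(-5 + q²))
-593*y(5) = -1186/(-5 + 5²) = -1186/(-5 + 25) = -1186/20 = -593*⅒ = -593/10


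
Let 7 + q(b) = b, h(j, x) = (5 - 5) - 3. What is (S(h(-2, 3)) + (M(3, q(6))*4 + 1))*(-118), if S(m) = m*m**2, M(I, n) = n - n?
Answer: 3068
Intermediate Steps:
h(j, x) = -3 (h(j, x) = 0 - 3 = -3)
q(b) = -7 + b
M(I, n) = 0
S(m) = m**3
(S(h(-2, 3)) + (M(3, q(6))*4 + 1))*(-118) = ((-3)**3 + (0*4 + 1))*(-118) = (-27 + (0 + 1))*(-118) = (-27 + 1)*(-118) = -26*(-118) = 3068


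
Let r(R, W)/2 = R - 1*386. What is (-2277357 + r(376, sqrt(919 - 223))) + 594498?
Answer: -1682879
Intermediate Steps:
r(R, W) = -772 + 2*R (r(R, W) = 2*(R - 1*386) = 2*(R - 386) = 2*(-386 + R) = -772 + 2*R)
(-2277357 + r(376, sqrt(919 - 223))) + 594498 = (-2277357 + (-772 + 2*376)) + 594498 = (-2277357 + (-772 + 752)) + 594498 = (-2277357 - 20) + 594498 = -2277377 + 594498 = -1682879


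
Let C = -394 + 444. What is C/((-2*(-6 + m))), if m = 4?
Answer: 25/2 ≈ 12.500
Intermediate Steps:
C = 50
C/((-2*(-6 + m))) = 50/((-2*(-6 + 4))) = 50/((-2*(-2))) = 50/4 = 50*(1/4) = 25/2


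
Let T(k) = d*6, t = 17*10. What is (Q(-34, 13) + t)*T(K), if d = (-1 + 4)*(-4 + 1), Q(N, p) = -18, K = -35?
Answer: -8208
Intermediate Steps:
d = -9 (d = 3*(-3) = -9)
t = 170
T(k) = -54 (T(k) = -9*6 = -54)
(Q(-34, 13) + t)*T(K) = (-18 + 170)*(-54) = 152*(-54) = -8208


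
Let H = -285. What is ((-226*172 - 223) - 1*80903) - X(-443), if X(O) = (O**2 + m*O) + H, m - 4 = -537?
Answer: -552081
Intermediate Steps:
m = -533 (m = 4 - 537 = -533)
X(O) = -285 + O**2 - 533*O (X(O) = (O**2 - 533*O) - 285 = -285 + O**2 - 533*O)
((-226*172 - 223) - 1*80903) - X(-443) = ((-226*172 - 223) - 1*80903) - (-285 + (-443)**2 - 533*(-443)) = ((-38872 - 223) - 80903) - (-285 + 196249 + 236119) = (-39095 - 80903) - 1*432083 = -119998 - 432083 = -552081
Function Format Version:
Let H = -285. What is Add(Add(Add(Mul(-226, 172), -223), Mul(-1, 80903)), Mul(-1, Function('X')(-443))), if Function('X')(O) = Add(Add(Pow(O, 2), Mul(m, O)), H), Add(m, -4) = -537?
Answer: -552081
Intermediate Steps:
m = -533 (m = Add(4, -537) = -533)
Function('X')(O) = Add(-285, Pow(O, 2), Mul(-533, O)) (Function('X')(O) = Add(Add(Pow(O, 2), Mul(-533, O)), -285) = Add(-285, Pow(O, 2), Mul(-533, O)))
Add(Add(Add(Mul(-226, 172), -223), Mul(-1, 80903)), Mul(-1, Function('X')(-443))) = Add(Add(Add(Mul(-226, 172), -223), Mul(-1, 80903)), Mul(-1, Add(-285, Pow(-443, 2), Mul(-533, -443)))) = Add(Add(Add(-38872, -223), -80903), Mul(-1, Add(-285, 196249, 236119))) = Add(Add(-39095, -80903), Mul(-1, 432083)) = Add(-119998, -432083) = -552081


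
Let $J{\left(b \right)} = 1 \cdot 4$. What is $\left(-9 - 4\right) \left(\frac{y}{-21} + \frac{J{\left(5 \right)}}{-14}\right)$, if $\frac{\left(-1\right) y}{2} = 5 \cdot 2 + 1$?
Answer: $- \frac{208}{21} \approx -9.9048$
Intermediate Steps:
$J{\left(b \right)} = 4$
$y = -22$ ($y = - 2 \left(5 \cdot 2 + 1\right) = - 2 \left(10 + 1\right) = \left(-2\right) 11 = -22$)
$\left(-9 - 4\right) \left(\frac{y}{-21} + \frac{J{\left(5 \right)}}{-14}\right) = \left(-9 - 4\right) \left(- \frac{22}{-21} + \frac{4}{-14}\right) = \left(-9 + \left(-15 + 11\right)\right) \left(\left(-22\right) \left(- \frac{1}{21}\right) + 4 \left(- \frac{1}{14}\right)\right) = \left(-9 - 4\right) \left(\frac{22}{21} - \frac{2}{7}\right) = \left(-13\right) \frac{16}{21} = - \frac{208}{21}$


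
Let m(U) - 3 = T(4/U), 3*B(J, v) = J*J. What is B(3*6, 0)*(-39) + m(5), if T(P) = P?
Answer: -21041/5 ≈ -4208.2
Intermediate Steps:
B(J, v) = J**2/3 (B(J, v) = (J*J)/3 = J**2/3)
m(U) = 3 + 4/U
B(3*6, 0)*(-39) + m(5) = ((3*6)**2/3)*(-39) + (3 + 4/5) = ((1/3)*18**2)*(-39) + (3 + 4*(1/5)) = ((1/3)*324)*(-39) + (3 + 4/5) = 108*(-39) + 19/5 = -4212 + 19/5 = -21041/5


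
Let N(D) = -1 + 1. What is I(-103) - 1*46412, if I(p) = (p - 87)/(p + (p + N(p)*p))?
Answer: -4780341/103 ≈ -46411.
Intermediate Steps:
N(D) = 0
I(p) = (-87 + p)/(2*p) (I(p) = (p - 87)/(p + (p + 0*p)) = (-87 + p)/(p + (p + 0)) = (-87 + p)/(p + p) = (-87 + p)/((2*p)) = (-87 + p)*(1/(2*p)) = (-87 + p)/(2*p))
I(-103) - 1*46412 = (1/2)*(-87 - 103)/(-103) - 1*46412 = (1/2)*(-1/103)*(-190) - 46412 = 95/103 - 46412 = -4780341/103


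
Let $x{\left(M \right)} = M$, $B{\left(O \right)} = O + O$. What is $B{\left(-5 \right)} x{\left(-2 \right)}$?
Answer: $20$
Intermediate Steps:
$B{\left(O \right)} = 2 O$
$B{\left(-5 \right)} x{\left(-2 \right)} = 2 \left(-5\right) \left(-2\right) = \left(-10\right) \left(-2\right) = 20$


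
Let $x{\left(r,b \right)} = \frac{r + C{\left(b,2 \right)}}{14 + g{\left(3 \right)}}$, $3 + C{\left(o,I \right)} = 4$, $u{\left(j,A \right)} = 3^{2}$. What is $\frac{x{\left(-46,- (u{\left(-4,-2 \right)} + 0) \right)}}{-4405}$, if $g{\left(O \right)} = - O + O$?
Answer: $\frac{9}{12334} \approx 0.00072969$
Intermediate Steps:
$u{\left(j,A \right)} = 9$
$C{\left(o,I \right)} = 1$ ($C{\left(o,I \right)} = -3 + 4 = 1$)
$g{\left(O \right)} = 0$
$x{\left(r,b \right)} = \frac{1}{14} + \frac{r}{14}$ ($x{\left(r,b \right)} = \frac{r + 1}{14 + 0} = \frac{1 + r}{14} = \left(1 + r\right) \frac{1}{14} = \frac{1}{14} + \frac{r}{14}$)
$\frac{x{\left(-46,- (u{\left(-4,-2 \right)} + 0) \right)}}{-4405} = \frac{\frac{1}{14} + \frac{1}{14} \left(-46\right)}{-4405} = \left(\frac{1}{14} - \frac{23}{7}\right) \left(- \frac{1}{4405}\right) = \left(- \frac{45}{14}\right) \left(- \frac{1}{4405}\right) = \frac{9}{12334}$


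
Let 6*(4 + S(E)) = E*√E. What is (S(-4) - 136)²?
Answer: 176384/9 + 1120*I/3 ≈ 19598.0 + 373.33*I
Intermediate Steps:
S(E) = -4 + E^(3/2)/6 (S(E) = -4 + (E*√E)/6 = -4 + E^(3/2)/6)
(S(-4) - 136)² = ((-4 + (-4)^(3/2)/6) - 136)² = ((-4 + (-8*I)/6) - 136)² = ((-4 - 4*I/3) - 136)² = (-140 - 4*I/3)²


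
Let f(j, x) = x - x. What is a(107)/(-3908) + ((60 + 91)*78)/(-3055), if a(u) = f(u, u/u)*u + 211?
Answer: -3590233/918380 ≈ -3.9093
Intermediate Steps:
f(j, x) = 0
a(u) = 211 (a(u) = 0*u + 211 = 0 + 211 = 211)
a(107)/(-3908) + ((60 + 91)*78)/(-3055) = 211/(-3908) + ((60 + 91)*78)/(-3055) = 211*(-1/3908) + (151*78)*(-1/3055) = -211/3908 + 11778*(-1/3055) = -211/3908 - 906/235 = -3590233/918380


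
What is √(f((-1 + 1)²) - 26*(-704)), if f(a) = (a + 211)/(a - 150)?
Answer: √16472334/30 ≈ 135.29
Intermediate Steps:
f(a) = (211 + a)/(-150 + a)
√(f((-1 + 1)²) - 26*(-704)) = √((211 + (-1 + 1)²)/(-150 + (-1 + 1)²) - 26*(-704)) = √((211 + 0²)/(-150 + 0²) + 18304) = √((211 + 0)/(-150 + 0) + 18304) = √(211/(-150) + 18304) = √(-1/150*211 + 18304) = √(-211/150 + 18304) = √(2745389/150) = √16472334/30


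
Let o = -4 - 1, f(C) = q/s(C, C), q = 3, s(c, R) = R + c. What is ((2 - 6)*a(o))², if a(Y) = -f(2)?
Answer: 9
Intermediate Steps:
f(C) = 3/(2*C) (f(C) = 3/(C + C) = 3/((2*C)) = 3*(1/(2*C)) = 3/(2*C))
o = -5
a(Y) = -¾ (a(Y) = -3/(2*2) = -1*¾ = -¾)
((2 - 6)*a(o))² = ((2 - 6)*(-¾))² = (-4*(-¾))² = 3² = 9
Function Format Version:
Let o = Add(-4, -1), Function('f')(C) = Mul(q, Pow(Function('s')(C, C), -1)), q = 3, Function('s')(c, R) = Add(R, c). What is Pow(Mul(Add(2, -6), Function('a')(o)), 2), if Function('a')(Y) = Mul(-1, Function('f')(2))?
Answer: 9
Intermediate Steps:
Function('f')(C) = Mul(Rational(3, 2), Pow(C, -1)) (Function('f')(C) = Mul(3, Pow(Add(C, C), -1)) = Mul(3, Pow(Mul(2, C), -1)) = Mul(3, Mul(Rational(1, 2), Pow(C, -1))) = Mul(Rational(3, 2), Pow(C, -1)))
o = -5
Function('a')(Y) = Rational(-3, 4) (Function('a')(Y) = Mul(-1, Mul(Rational(3, 2), Pow(2, -1))) = Mul(-1, Mul(Rational(3, 2), Rational(1, 2))) = Mul(-1, Rational(3, 4)) = Rational(-3, 4))
Pow(Mul(Add(2, -6), Function('a')(o)), 2) = Pow(Mul(Add(2, -6), Rational(-3, 4)), 2) = Pow(Mul(-4, Rational(-3, 4)), 2) = Pow(3, 2) = 9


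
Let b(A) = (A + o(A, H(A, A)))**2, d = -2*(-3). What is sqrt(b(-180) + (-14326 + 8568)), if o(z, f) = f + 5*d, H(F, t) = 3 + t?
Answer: sqrt(101171) ≈ 318.07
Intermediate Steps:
d = 6
o(z, f) = 30 + f (o(z, f) = f + 5*6 = f + 30 = 30 + f)
b(A) = (33 + 2*A)**2 (b(A) = (A + (30 + (3 + A)))**2 = (A + (33 + A))**2 = (33 + 2*A)**2)
sqrt(b(-180) + (-14326 + 8568)) = sqrt((33 + 2*(-180))**2 + (-14326 + 8568)) = sqrt((33 - 360)**2 - 5758) = sqrt((-327)**2 - 5758) = sqrt(106929 - 5758) = sqrt(101171)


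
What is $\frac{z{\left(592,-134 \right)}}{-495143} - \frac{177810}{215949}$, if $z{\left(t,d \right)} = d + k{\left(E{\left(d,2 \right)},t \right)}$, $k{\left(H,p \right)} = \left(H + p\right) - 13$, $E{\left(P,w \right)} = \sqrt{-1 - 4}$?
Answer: $- \frac{29379158045}{35641878569} - \frac{i \sqrt{5}}{495143} \approx -0.82429 - 4.516 \cdot 10^{-6} i$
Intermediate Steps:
$E{\left(P,w \right)} = i \sqrt{5}$ ($E{\left(P,w \right)} = \sqrt{-5} = i \sqrt{5}$)
$k{\left(H,p \right)} = -13 + H + p$
$z{\left(t,d \right)} = -13 + d + t + i \sqrt{5}$ ($z{\left(t,d \right)} = d + \left(-13 + i \sqrt{5} + t\right) = d + \left(-13 + t + i \sqrt{5}\right) = -13 + d + t + i \sqrt{5}$)
$\frac{z{\left(592,-134 \right)}}{-495143} - \frac{177810}{215949} = \frac{-13 - 134 + 592 + i \sqrt{5}}{-495143} - \frac{177810}{215949} = \left(445 + i \sqrt{5}\right) \left(- \frac{1}{495143}\right) - \frac{59270}{71983} = \left(- \frac{445}{495143} - \frac{i \sqrt{5}}{495143}\right) - \frac{59270}{71983} = - \frac{29379158045}{35641878569} - \frac{i \sqrt{5}}{495143}$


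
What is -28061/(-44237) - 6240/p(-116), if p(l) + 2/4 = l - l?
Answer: 552105821/44237 ≈ 12481.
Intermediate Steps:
p(l) = -1/2 (p(l) = -1/2 + (l - l) = -1/2 + 0 = -1/2)
-28061/(-44237) - 6240/p(-116) = -28061/(-44237) - 6240/(-1/2) = -28061*(-1/44237) - 6240*(-2) = 28061/44237 + 12480 = 552105821/44237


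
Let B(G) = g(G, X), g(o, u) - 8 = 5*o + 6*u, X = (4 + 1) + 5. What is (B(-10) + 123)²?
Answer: 19881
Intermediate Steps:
X = 10 (X = 5 + 5 = 10)
g(o, u) = 8 + 5*o + 6*u (g(o, u) = 8 + (5*o + 6*u) = 8 + 5*o + 6*u)
B(G) = 68 + 5*G (B(G) = 8 + 5*G + 6*10 = 8 + 5*G + 60 = 68 + 5*G)
(B(-10) + 123)² = ((68 + 5*(-10)) + 123)² = ((68 - 50) + 123)² = (18 + 123)² = 141² = 19881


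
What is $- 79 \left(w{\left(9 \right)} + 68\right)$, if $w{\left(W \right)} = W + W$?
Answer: $-6794$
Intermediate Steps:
$w{\left(W \right)} = 2 W$
$- 79 \left(w{\left(9 \right)} + 68\right) = - 79 \left(2 \cdot 9 + 68\right) = - 79 \left(18 + 68\right) = \left(-79\right) 86 = -6794$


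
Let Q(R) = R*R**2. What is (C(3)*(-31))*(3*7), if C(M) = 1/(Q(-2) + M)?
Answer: 651/5 ≈ 130.20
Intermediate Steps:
Q(R) = R**3
C(M) = 1/(-8 + M) (C(M) = 1/((-2)**3 + M) = 1/(-8 + M))
(C(3)*(-31))*(3*7) = (-31/(-8 + 3))*(3*7) = (-31/(-5))*21 = -1/5*(-31)*21 = (31/5)*21 = 651/5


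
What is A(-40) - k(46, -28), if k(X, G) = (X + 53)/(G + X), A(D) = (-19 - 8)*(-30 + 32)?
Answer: -119/2 ≈ -59.500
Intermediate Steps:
A(D) = -54 (A(D) = -27*2 = -54)
k(X, G) = (53 + X)/(G + X)
A(-40) - k(46, -28) = -54 - (53 + 46)/(-28 + 46) = -54 - 99/18 = -54 - 1*11/2 = -54 - 11/2 = -119/2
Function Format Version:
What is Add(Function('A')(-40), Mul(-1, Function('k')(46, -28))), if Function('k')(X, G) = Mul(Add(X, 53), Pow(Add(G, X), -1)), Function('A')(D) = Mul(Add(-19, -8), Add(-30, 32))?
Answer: Rational(-119, 2) ≈ -59.500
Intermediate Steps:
Function('A')(D) = -54 (Function('A')(D) = Mul(-27, 2) = -54)
Function('k')(X, G) = Mul(Pow(Add(G, X), -1), Add(53, X)) (Function('k')(X, G) = Mul(Add(53, X), Pow(Add(G, X), -1)) = Mul(Pow(Add(G, X), -1), Add(53, X)))
Add(Function('A')(-40), Mul(-1, Function('k')(46, -28))) = Add(-54, Mul(-1, Mul(Pow(Add(-28, 46), -1), Add(53, 46)))) = Add(-54, Mul(-1, Mul(Pow(18, -1), 99))) = Add(-54, Mul(-1, Mul(Rational(1, 18), 99))) = Add(-54, Mul(-1, Rational(11, 2))) = Add(-54, Rational(-11, 2)) = Rational(-119, 2)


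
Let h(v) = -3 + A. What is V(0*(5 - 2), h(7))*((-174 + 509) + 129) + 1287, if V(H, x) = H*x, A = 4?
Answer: 1287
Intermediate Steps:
h(v) = 1 (h(v) = -3 + 4 = 1)
V(0*(5 - 2), h(7))*((-174 + 509) + 129) + 1287 = ((0*(5 - 2))*1)*((-174 + 509) + 129) + 1287 = ((0*3)*1)*(335 + 129) + 1287 = (0*1)*464 + 1287 = 0*464 + 1287 = 0 + 1287 = 1287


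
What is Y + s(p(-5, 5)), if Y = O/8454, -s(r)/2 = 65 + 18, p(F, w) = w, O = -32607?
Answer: -478657/2818 ≈ -169.86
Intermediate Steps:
s(r) = -166 (s(r) = -2*(65 + 18) = -2*83 = -166)
Y = -10869/2818 (Y = -32607/8454 = -32607*1/8454 = -10869/2818 ≈ -3.8570)
Y + s(p(-5, 5)) = -10869/2818 - 166 = -478657/2818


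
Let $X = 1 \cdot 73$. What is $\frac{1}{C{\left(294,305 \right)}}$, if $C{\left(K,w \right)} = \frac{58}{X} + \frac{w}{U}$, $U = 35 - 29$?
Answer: $\frac{438}{22613} \approx 0.019369$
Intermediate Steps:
$X = 73$
$U = 6$ ($U = 35 - 29 = 6$)
$C{\left(K,w \right)} = \frac{58}{73} + \frac{w}{6}$
$\frac{1}{C{\left(294,305 \right)}} = \frac{1}{\frac{58}{73} + \frac{1}{6} \cdot 305} = \frac{1}{\frac{58}{73} + \frac{305}{6}} = \frac{1}{\frac{22613}{438}} = \frac{438}{22613}$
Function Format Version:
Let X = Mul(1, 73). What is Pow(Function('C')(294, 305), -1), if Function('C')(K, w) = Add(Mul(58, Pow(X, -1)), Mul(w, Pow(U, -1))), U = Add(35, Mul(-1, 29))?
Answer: Rational(438, 22613) ≈ 0.019369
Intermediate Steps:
X = 73
U = 6 (U = Add(35, -29) = 6)
Function('C')(K, w) = Add(Rational(58, 73), Mul(Rational(1, 6), w)) (Function('C')(K, w) = Add(Mul(58, Pow(73, -1)), Mul(w, Pow(6, -1))) = Add(Mul(58, Rational(1, 73)), Mul(w, Rational(1, 6))) = Add(Rational(58, 73), Mul(Rational(1, 6), w)))
Pow(Function('C')(294, 305), -1) = Pow(Add(Rational(58, 73), Mul(Rational(1, 6), 305)), -1) = Pow(Add(Rational(58, 73), Rational(305, 6)), -1) = Pow(Rational(22613, 438), -1) = Rational(438, 22613)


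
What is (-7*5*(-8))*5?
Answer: 1400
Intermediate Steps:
(-7*5*(-8))*5 = -35*(-8)*5 = 280*5 = 1400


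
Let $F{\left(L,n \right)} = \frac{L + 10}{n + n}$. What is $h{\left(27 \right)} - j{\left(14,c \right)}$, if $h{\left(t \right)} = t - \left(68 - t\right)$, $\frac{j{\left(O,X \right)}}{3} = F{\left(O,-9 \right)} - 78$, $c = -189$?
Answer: $224$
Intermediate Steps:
$F{\left(L,n \right)} = \frac{10 + L}{2 n}$
$j{\left(O,X \right)} = - \frac{707}{3} - \frac{O}{6}$ ($j{\left(O,X \right)} = 3 \left(\frac{10 + O}{2 \left(-9\right)} - 78\right) = 3 \left(\frac{1}{2} \left(- \frac{1}{9}\right) \left(10 + O\right) - 78\right) = 3 \left(\left(- \frac{5}{9} - \frac{O}{18}\right) - 78\right) = 3 \left(- \frac{707}{9} - \frac{O}{18}\right) = - \frac{707}{3} - \frac{O}{6}$)
$h{\left(t \right)} = -68 + 2 t$ ($h{\left(t \right)} = t + \left(-68 + t\right) = -68 + 2 t$)
$h{\left(27 \right)} - j{\left(14,c \right)} = \left(-68 + 2 \cdot 27\right) - \left(- \frac{707}{3} - \frac{7}{3}\right) = \left(-68 + 54\right) - \left(- \frac{707}{3} - \frac{7}{3}\right) = -14 - -238 = -14 + 238 = 224$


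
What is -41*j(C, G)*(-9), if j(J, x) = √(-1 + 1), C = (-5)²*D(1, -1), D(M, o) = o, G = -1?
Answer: 0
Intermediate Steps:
C = -25 (C = (-5)²*(-1) = 25*(-1) = -25)
j(J, x) = 0 (j(J, x) = √0 = 0)
-41*j(C, G)*(-9) = -41*0*(-9) = 0*(-9) = 0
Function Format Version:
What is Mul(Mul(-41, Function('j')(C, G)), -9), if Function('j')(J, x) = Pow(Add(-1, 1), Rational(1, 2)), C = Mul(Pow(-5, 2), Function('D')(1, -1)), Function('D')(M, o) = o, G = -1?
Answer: 0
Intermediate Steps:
C = -25 (C = Mul(Pow(-5, 2), -1) = Mul(25, -1) = -25)
Function('j')(J, x) = 0 (Function('j')(J, x) = Pow(0, Rational(1, 2)) = 0)
Mul(Mul(-41, Function('j')(C, G)), -9) = Mul(Mul(-41, 0), -9) = Mul(0, -9) = 0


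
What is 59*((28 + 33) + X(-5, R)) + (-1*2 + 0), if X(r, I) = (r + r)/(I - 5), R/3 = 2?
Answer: 3007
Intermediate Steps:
R = 6 (R = 3*2 = 6)
X(r, I) = 2*r/(-5 + I) (X(r, I) = (2*r)/(-5 + I) = 2*r/(-5 + I))
59*((28 + 33) + X(-5, R)) + (-1*2 + 0) = 59*((28 + 33) + 2*(-5)/(-5 + 6)) + (-1*2 + 0) = 59*(61 + 2*(-5)/1) + (-2 + 0) = 59*(61 + 2*(-5)*1) - 2 = 59*(61 - 10) - 2 = 59*51 - 2 = 3009 - 2 = 3007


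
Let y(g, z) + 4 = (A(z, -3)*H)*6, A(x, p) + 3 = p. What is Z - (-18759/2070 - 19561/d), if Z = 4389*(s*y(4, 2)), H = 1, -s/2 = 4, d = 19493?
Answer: 18890630148419/13450170 ≈ 1.4045e+6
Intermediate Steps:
A(x, p) = -3 + p
s = -8 (s = -2*4 = -8)
y(g, z) = -40 (y(g, z) = -4 + ((-3 - 3)*1)*6 = -4 - 6*1*6 = -4 - 6*6 = -4 - 36 = -40)
Z = 1404480 (Z = 4389*(-8*(-40)) = 4389*320 = 1404480)
Z - (-18759/2070 - 19561/d) = 1404480 - (-18759/2070 - 19561/19493) = 1404480 - (-18759*1/2070 - 19561*1/19493) = 1404480 - (-6253/690 - 19561/19493) = 1404480 - 1*(-135386819/13450170) = 1404480 + 135386819/13450170 = 18890630148419/13450170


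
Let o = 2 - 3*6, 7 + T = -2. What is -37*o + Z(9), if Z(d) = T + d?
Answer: 592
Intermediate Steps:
T = -9 (T = -7 - 2 = -9)
o = -16 (o = 2 - 18 = -16)
Z(d) = -9 + d
-37*o + Z(9) = -37*(-16) + (-9 + 9) = 592 + 0 = 592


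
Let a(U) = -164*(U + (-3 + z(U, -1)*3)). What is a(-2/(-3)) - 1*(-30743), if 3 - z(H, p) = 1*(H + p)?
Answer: 88457/3 ≈ 29486.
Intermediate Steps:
z(H, p) = 3 - H - p (z(H, p) = 3 - (H + p) = 3 + (-H - p) = 3 - H - p)
a(U) = -1476 + 328*U (a(U) = -164*(U + (-3 + (3 - U - 1*(-1))*3)) = -164*(U + (-3 + (3 - U + 1)*3)) = -164*(U + (-3 + (4 - U)*3)) = -164*(U + (-3 + (12 - 3*U))) = -164*(U + (9 - 3*U)) = -164*(9 - 2*U) = -1476 + 328*U)
a(-2/(-3)) - 1*(-30743) = (-1476 + 328*(-2/(-3))) - 1*(-30743) = (-1476 + 328*(-2*(-⅓))) + 30743 = (-1476 + 328*(⅔)) + 30743 = (-1476 + 656/3) + 30743 = -3772/3 + 30743 = 88457/3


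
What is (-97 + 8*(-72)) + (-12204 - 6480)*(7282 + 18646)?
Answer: -484439425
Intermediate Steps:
(-97 + 8*(-72)) + (-12204 - 6480)*(7282 + 18646) = (-97 - 576) - 18684*25928 = -673 - 484438752 = -484439425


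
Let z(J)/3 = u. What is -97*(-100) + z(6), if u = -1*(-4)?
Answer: 9712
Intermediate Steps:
u = 4
z(J) = 12 (z(J) = 3*4 = 12)
-97*(-100) + z(6) = -97*(-100) + 12 = 9700 + 12 = 9712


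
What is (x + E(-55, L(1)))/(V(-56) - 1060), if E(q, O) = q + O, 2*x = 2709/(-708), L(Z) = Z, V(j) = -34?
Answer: 26391/516368 ≈ 0.051109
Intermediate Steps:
x = -903/472 (x = (2709/(-708))/2 = (2709*(-1/708))/2 = (½)*(-903/236) = -903/472 ≈ -1.9131)
E(q, O) = O + q
(x + E(-55, L(1)))/(V(-56) - 1060) = (-903/472 + (1 - 55))/(-34 - 1060) = (-903/472 - 54)/(-1094) = -26391/472*(-1/1094) = 26391/516368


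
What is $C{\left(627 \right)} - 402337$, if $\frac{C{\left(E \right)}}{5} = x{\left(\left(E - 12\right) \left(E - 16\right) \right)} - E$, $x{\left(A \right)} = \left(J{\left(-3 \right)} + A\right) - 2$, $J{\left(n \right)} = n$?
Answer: $1473328$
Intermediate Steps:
$x{\left(A \right)} = -5 + A$ ($x{\left(A \right)} = \left(-3 + A\right) - 2 = -5 + A$)
$C{\left(E \right)} = -25 - 5 E + 5 \left(-16 + E\right) \left(-12 + E\right)$ ($C{\left(E \right)} = 5 \left(\left(-5 + \left(E - 12\right) \left(E - 16\right)\right) - E\right) = 5 \left(\left(-5 + \left(-12 + E\right) \left(-16 + E\right)\right) - E\right) = 5 \left(\left(-5 + \left(-16 + E\right) \left(-12 + E\right)\right) - E\right) = 5 \left(-5 - E + \left(-16 + E\right) \left(-12 + E\right)\right) = -25 - 5 E + 5 \left(-16 + E\right) \left(-12 + E\right)$)
$C{\left(627 \right)} - 402337 = \left(935 - 90915 + 5 \cdot 627^{2}\right) - 402337 = \left(935 - 90915 + 5 \cdot 393129\right) - 402337 = \left(935 - 90915 + 1965645\right) - 402337 = 1875665 - 402337 = 1473328$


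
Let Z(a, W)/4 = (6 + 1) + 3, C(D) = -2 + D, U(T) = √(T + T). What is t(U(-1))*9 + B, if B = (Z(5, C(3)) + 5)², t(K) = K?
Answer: 2025 + 9*I*√2 ≈ 2025.0 + 12.728*I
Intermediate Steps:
U(T) = √2*√T (U(T) = √(2*T) = √2*√T)
Z(a, W) = 40 (Z(a, W) = 4*((6 + 1) + 3) = 4*(7 + 3) = 4*10 = 40)
B = 2025 (B = (40 + 5)² = 45² = 2025)
t(U(-1))*9 + B = (√2*√(-1))*9 + 2025 = (√2*I)*9 + 2025 = (I*√2)*9 + 2025 = 9*I*√2 + 2025 = 2025 + 9*I*√2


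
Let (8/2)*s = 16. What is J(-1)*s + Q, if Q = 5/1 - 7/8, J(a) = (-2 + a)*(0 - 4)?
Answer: 417/8 ≈ 52.125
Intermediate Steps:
J(a) = 8 - 4*a (J(a) = (-2 + a)*(-4) = 8 - 4*a)
s = 4 (s = (¼)*16 = 4)
Q = 33/8 (Q = 5*1 - 7*⅛ = 5 - 7/8 = 33/8 ≈ 4.1250)
J(-1)*s + Q = (8 - 4*(-1))*4 + 33/8 = (8 + 4)*4 + 33/8 = 12*4 + 33/8 = 48 + 33/8 = 417/8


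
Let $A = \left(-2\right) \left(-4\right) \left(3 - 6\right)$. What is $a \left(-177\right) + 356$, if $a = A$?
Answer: $4604$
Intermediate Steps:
$A = -24$ ($A = 8 \left(3 - 6\right) = 8 \left(-3\right) = -24$)
$a = -24$
$a \left(-177\right) + 356 = \left(-24\right) \left(-177\right) + 356 = 4248 + 356 = 4604$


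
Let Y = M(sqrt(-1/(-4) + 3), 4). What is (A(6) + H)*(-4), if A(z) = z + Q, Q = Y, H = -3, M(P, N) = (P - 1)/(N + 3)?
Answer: -80/7 - 2*sqrt(13)/7 ≈ -12.459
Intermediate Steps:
M(P, N) = (-1 + P)/(3 + N)
Y = -1/7 + sqrt(13)/14 (Y = (-1 + sqrt(-1/(-4) + 3))/(3 + 4) = (-1 + sqrt(-1*(-1/4) + 3))/7 = (-1 + sqrt(1/4 + 3))/7 = (-1 + sqrt(13/4))/7 = (-1 + sqrt(13)/2)/7 = -1/7 + sqrt(13)/14 ≈ 0.11468)
Q = -1/7 + sqrt(13)/14 ≈ 0.11468
A(z) = -1/7 + z + sqrt(13)/14 (A(z) = z + (-1/7 + sqrt(13)/14) = -1/7 + z + sqrt(13)/14)
(A(6) + H)*(-4) = ((-1/7 + 6 + sqrt(13)/14) - 3)*(-4) = ((41/7 + sqrt(13)/14) - 3)*(-4) = (20/7 + sqrt(13)/14)*(-4) = -80/7 - 2*sqrt(13)/7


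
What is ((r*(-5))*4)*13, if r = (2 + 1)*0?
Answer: 0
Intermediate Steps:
r = 0 (r = 3*0 = 0)
((r*(-5))*4)*13 = ((0*(-5))*4)*13 = (0*4)*13 = 0*13 = 0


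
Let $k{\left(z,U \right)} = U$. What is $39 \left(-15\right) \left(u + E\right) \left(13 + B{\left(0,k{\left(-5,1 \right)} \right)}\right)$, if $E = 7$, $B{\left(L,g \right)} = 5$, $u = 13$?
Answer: $-210600$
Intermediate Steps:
$39 \left(-15\right) \left(u + E\right) \left(13 + B{\left(0,k{\left(-5,1 \right)} \right)}\right) = 39 \left(-15\right) \left(13 + 7\right) \left(13 + 5\right) = - 585 \cdot 20 \cdot 18 = \left(-585\right) 360 = -210600$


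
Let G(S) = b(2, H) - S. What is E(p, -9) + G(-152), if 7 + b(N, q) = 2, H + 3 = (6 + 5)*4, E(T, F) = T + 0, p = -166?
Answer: -19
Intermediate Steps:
E(T, F) = T
H = 41 (H = -3 + (6 + 5)*4 = -3 + 11*4 = -3 + 44 = 41)
b(N, q) = -5 (b(N, q) = -7 + 2 = -5)
G(S) = -5 - S
E(p, -9) + G(-152) = -166 + (-5 - 1*(-152)) = -166 + (-5 + 152) = -166 + 147 = -19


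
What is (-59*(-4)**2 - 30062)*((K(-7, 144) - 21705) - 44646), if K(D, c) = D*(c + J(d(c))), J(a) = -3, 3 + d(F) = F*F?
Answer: 2087882028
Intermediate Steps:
d(F) = -3 + F**2 (d(F) = -3 + F*F = -3 + F**2)
K(D, c) = D*(-3 + c) (K(D, c) = D*(c - 3) = D*(-3 + c))
(-59*(-4)**2 - 30062)*((K(-7, 144) - 21705) - 44646) = (-59*(-4)**2 - 30062)*((-7*(-3 + 144) - 21705) - 44646) = (-59*16 - 30062)*((-7*141 - 21705) - 44646) = (-944 - 30062)*((-987 - 21705) - 44646) = -31006*(-22692 - 44646) = -31006*(-67338) = 2087882028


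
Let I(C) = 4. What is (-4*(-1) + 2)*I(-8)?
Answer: 24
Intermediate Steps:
(-4*(-1) + 2)*I(-8) = (-4*(-1) + 2)*4 = (4 + 2)*4 = 6*4 = 24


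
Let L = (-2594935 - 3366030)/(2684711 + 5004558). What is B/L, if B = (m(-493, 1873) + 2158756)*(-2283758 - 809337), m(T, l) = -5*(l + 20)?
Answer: 10223592463867896701/1192193 ≈ 8.5754e+12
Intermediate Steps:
m(T, l) = -100 - 5*l (m(T, l) = -5*(20 + l) = -100 - 5*l)
L = -5960965/7689269 ≈ -0.77523
B = -6647961245645 (B = ((-100 - 5*1873) + 2158756)*(-2283758 - 809337) = ((-100 - 9365) + 2158756)*(-3093095) = (-9465 + 2158756)*(-3093095) = 2149291*(-3093095) = -6647961245645)
B/L = -6647961245645/(-5960965/7689269) = -6647961245645*(-7689269/5960965) = 10223592463867896701/1192193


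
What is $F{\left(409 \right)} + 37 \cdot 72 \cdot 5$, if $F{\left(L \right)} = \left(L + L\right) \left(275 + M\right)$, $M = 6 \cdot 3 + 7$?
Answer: $258720$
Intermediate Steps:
$M = 25$ ($M = 18 + 7 = 25$)
$F{\left(L \right)} = 600 L$ ($F{\left(L \right)} = \left(L + L\right) \left(275 + 25\right) = 2 L 300 = 600 L$)
$F{\left(409 \right)} + 37 \cdot 72 \cdot 5 = 600 \cdot 409 + 37 \cdot 72 \cdot 5 = 245400 + 2664 \cdot 5 = 245400 + 13320 = 258720$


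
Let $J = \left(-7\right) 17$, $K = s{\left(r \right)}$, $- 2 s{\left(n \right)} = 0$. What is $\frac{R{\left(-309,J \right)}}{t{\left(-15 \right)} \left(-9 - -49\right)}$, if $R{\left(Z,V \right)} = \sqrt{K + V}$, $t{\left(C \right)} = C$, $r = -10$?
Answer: $- \frac{i \sqrt{119}}{600} \approx - 0.018181 i$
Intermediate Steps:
$s{\left(n \right)} = 0$ ($s{\left(n \right)} = \left(- \frac{1}{2}\right) 0 = 0$)
$K = 0$
$J = -119$
$R{\left(Z,V \right)} = \sqrt{V}$ ($R{\left(Z,V \right)} = \sqrt{0 + V} = \sqrt{V}$)
$\frac{R{\left(-309,J \right)}}{t{\left(-15 \right)} \left(-9 - -49\right)} = \frac{\sqrt{-119}}{\left(-15\right) \left(-9 - -49\right)} = \frac{i \sqrt{119}}{\left(-15\right) \left(-9 + 49\right)} = \frac{i \sqrt{119}}{\left(-15\right) 40} = \frac{i \sqrt{119}}{-600} = i \sqrt{119} \left(- \frac{1}{600}\right) = - \frac{i \sqrt{119}}{600}$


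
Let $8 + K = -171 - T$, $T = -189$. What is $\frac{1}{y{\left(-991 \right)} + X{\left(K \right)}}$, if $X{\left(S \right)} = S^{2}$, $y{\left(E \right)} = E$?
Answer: $- \frac{1}{891} \approx -0.0011223$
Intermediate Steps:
$K = 10$ ($K = -8 - -18 = -8 + \left(-171 + 189\right) = -8 + 18 = 10$)
$\frac{1}{y{\left(-991 \right)} + X{\left(K \right)}} = \frac{1}{-991 + 10^{2}} = \frac{1}{-991 + 100} = \frac{1}{-891} = - \frac{1}{891}$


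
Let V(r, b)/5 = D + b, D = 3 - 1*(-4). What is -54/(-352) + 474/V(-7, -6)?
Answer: 83559/880 ≈ 94.953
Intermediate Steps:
D = 7 (D = 3 + 4 = 7)
V(r, b) = 35 + 5*b (V(r, b) = 5*(7 + b) = 35 + 5*b)
-54/(-352) + 474/V(-7, -6) = -54/(-352) + 474/(35 + 5*(-6)) = -54*(-1/352) + 474/(35 - 30) = 27/176 + 474/5 = 83559/880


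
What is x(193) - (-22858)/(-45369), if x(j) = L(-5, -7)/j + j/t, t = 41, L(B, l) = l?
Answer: 1496053624/359004897 ≈ 4.1672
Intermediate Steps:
x(j) = -7/j + j/41
x(193) - (-22858)/(-45369) = (-7/193 + (1/41)*193) - (-22858)/(-45369) = (-7*1/193 + 193/41) - (-22858)*(-1)/45369 = (-7/193 + 193/41) - 1*22858/45369 = 36962/7913 - 22858/45369 = 1496053624/359004897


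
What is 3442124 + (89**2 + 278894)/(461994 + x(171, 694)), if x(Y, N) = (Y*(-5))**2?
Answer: 1368839873057/397673 ≈ 3.4421e+6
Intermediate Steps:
x(Y, N) = 25*Y**2 (x(Y, N) = (-5*Y)**2 = 25*Y**2)
3442124 + (89**2 + 278894)/(461994 + x(171, 694)) = 3442124 + (89**2 + 278894)/(461994 + 25*171**2) = 3442124 + (7921 + 278894)/(461994 + 25*29241) = 3442124 + 286815/(461994 + 731025) = 3442124 + 286815/1193019 = 3442124 + 286815*(1/1193019) = 3442124 + 95605/397673 = 1368839873057/397673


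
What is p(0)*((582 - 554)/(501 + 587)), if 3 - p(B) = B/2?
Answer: 21/272 ≈ 0.077206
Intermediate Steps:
p(B) = 3 - B/2
p(0)*((582 - 554)/(501 + 587)) = (3 - ½*0)*((582 - 554)/(501 + 587)) = (3 + 0)*(28/1088) = 3*(28*(1/1088)) = 3*(7/272) = 21/272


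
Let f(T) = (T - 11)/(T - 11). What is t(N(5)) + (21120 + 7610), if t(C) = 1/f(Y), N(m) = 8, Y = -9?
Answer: 28731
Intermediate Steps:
f(T) = 1 (f(T) = (-11 + T)/(-11 + T) = 1)
t(C) = 1 (t(C) = 1/1 = 1)
t(N(5)) + (21120 + 7610) = 1 + (21120 + 7610) = 1 + 28730 = 28731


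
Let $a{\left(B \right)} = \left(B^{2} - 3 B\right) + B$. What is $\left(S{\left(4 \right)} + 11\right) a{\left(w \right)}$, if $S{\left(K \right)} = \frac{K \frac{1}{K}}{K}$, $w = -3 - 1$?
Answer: $270$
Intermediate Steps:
$w = -4$ ($w = -3 - 1 = -4$)
$S{\left(K \right)} = \frac{1}{K}$ ($S{\left(K \right)} = 1 \frac{1}{K} = \frac{1}{K}$)
$a{\left(B \right)} = B^{2} - 2 B$
$\left(S{\left(4 \right)} + 11\right) a{\left(w \right)} = \left(\frac{1}{4} + 11\right) \left(- 4 \left(-2 - 4\right)\right) = \left(\frac{1}{4} + 11\right) \left(\left(-4\right) \left(-6\right)\right) = \frac{45}{4} \cdot 24 = 270$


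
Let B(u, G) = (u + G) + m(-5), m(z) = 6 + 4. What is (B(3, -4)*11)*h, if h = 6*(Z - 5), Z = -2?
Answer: -4158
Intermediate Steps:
m(z) = 10
B(u, G) = 10 + G + u (B(u, G) = (u + G) + 10 = (G + u) + 10 = 10 + G + u)
h = -42 (h = 6*(-2 - 5) = 6*(-7) = -42)
(B(3, -4)*11)*h = ((10 - 4 + 3)*11)*(-42) = (9*11)*(-42) = 99*(-42) = -4158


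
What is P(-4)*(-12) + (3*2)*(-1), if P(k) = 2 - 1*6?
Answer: 42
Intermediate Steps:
P(k) = -4 (P(k) = 2 - 6 = -4)
P(-4)*(-12) + (3*2)*(-1) = -4*(-12) + (3*2)*(-1) = 48 + 6*(-1) = 48 - 6 = 42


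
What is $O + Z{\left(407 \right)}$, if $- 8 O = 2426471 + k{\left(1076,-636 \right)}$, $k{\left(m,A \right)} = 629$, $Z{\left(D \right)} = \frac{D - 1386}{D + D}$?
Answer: $- \frac{11225382}{37} \approx -3.0339 \cdot 10^{5}$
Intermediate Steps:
$Z{\left(D \right)} = \frac{-1386 + D}{2 D}$
$O = - \frac{606775}{2}$ ($O = - \frac{2426471 + 629}{8} = \left(- \frac{1}{8}\right) 2427100 = - \frac{606775}{2} \approx -3.0339 \cdot 10^{5}$)
$O + Z{\left(407 \right)} = - \frac{606775}{2} + \frac{-1386 + 407}{2 \cdot 407} = - \frac{606775}{2} + \frac{1}{2} \cdot \frac{1}{407} \left(-979\right) = - \frac{606775}{2} - \frac{89}{74} = - \frac{11225382}{37}$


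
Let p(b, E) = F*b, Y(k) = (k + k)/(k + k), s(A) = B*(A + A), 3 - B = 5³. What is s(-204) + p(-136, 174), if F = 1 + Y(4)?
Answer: 49504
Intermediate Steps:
B = -122 (B = 3 - 1*5³ = 3 - 1*125 = 3 - 125 = -122)
s(A) = -244*A (s(A) = -122*(A + A) = -244*A)
Y(k) = 1 (Y(k) = (2*k)/((2*k)) = (2*k)*(1/(2*k)) = 1)
F = 2 (F = 1 + 1 = 2)
p(b, E) = 2*b
s(-204) + p(-136, 174) = -244*(-204) + 2*(-136) = 49776 - 272 = 49504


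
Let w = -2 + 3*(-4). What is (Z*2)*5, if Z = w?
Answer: -140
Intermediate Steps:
w = -14 (w = -2 - 12 = -14)
Z = -14
(Z*2)*5 = -14*2*5 = -28*5 = -140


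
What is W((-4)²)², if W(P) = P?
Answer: 256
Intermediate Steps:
W((-4)²)² = ((-4)²)² = 16² = 256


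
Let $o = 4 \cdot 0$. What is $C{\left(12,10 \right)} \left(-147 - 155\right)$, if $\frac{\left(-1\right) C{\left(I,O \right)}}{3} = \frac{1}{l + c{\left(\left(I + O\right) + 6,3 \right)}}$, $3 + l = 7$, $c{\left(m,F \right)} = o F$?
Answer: $\frac{453}{2} \approx 226.5$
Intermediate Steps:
$o = 0$
$c{\left(m,F \right)} = 0$ ($c{\left(m,F \right)} = 0 F = 0$)
$l = 4$ ($l = -3 + 7 = 4$)
$C{\left(I,O \right)} = - \frac{3}{4}$ ($C{\left(I,O \right)} = - \frac{3}{4 + 0} = - \frac{3}{4}$)
$C{\left(12,10 \right)} \left(-147 - 155\right) = - \frac{3 \left(-147 - 155\right)}{4} = \left(- \frac{3}{4}\right) \left(-302\right) = \frac{453}{2}$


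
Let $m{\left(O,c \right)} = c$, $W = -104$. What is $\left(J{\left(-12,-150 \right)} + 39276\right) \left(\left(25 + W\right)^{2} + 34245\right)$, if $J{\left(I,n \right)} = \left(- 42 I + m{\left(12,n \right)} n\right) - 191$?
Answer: $2513735254$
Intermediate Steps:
$J{\left(I,n \right)} = -191 + n^{2} - 42 I$ ($J{\left(I,n \right)} = \left(- 42 I + n n\right) - 191 = \left(- 42 I + n^{2}\right) - 191 = \left(n^{2} - 42 I\right) - 191 = -191 + n^{2} - 42 I$)
$\left(J{\left(-12,-150 \right)} + 39276\right) \left(\left(25 + W\right)^{2} + 34245\right) = \left(\left(-191 + \left(-150\right)^{2} - -504\right) + 39276\right) \left(\left(25 - 104\right)^{2} + 34245\right) = \left(\left(-191 + 22500 + 504\right) + 39276\right) \left(\left(-79\right)^{2} + 34245\right) = \left(22813 + 39276\right) \left(6241 + 34245\right) = 62089 \cdot 40486 = 2513735254$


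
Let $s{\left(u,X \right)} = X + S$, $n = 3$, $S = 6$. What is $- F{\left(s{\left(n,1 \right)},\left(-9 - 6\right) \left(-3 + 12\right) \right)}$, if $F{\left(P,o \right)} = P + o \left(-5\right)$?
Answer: $-682$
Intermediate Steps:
$s{\left(u,X \right)} = 6 + X$ ($s{\left(u,X \right)} = X + 6 = 6 + X$)
$F{\left(P,o \right)} = P - 5 o$
$- F{\left(s{\left(n,1 \right)},\left(-9 - 6\right) \left(-3 + 12\right) \right)} = - (\left(6 + 1\right) - 5 \left(-9 - 6\right) \left(-3 + 12\right)) = - (7 - 5 \left(\left(-15\right) 9\right)) = - (7 - -675) = - (7 + 675) = \left(-1\right) 682 = -682$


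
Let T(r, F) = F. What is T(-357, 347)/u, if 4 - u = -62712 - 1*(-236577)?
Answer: -347/173861 ≈ -0.0019958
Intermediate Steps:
u = -173861 (u = 4 - (-62712 - 1*(-236577)) = 4 - (-62712 + 236577) = 4 - 1*173865 = 4 - 173865 = -173861)
T(-357, 347)/u = 347/(-173861) = 347*(-1/173861) = -347/173861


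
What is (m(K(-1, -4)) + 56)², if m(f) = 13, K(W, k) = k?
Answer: 4761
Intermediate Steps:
(m(K(-1, -4)) + 56)² = (13 + 56)² = 69² = 4761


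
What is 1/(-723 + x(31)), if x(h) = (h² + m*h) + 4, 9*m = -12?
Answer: 3/602 ≈ 0.0049834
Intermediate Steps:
m = -4/3 (m = (⅑)*(-12) = -4/3 ≈ -1.3333)
x(h) = 4 + h² - 4*h/3 (x(h) = (h² - 4*h/3) + 4 = 4 + h² - 4*h/3)
1/(-723 + x(31)) = 1/(-723 + (4 + 31² - 4/3*31)) = 1/(-723 + (4 + 961 - 124/3)) = 1/(-723 + 2771/3) = 1/(602/3) = 3/602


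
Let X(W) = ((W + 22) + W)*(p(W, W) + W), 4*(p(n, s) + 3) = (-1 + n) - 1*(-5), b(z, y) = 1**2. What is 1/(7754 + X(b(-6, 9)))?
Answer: 1/7736 ≈ 0.00012927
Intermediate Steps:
b(z, y) = 1
p(n, s) = -2 + n/4 (p(n, s) = -3 + ((-1 + n) - 1*(-5))/4 = -3 + ((-1 + n) + 5)/4 = -3 + (4 + n)/4 = -3 + (1 + n/4) = -2 + n/4)
X(W) = (-2 + 5*W/4)*(22 + 2*W) (X(W) = ((W + 22) + W)*((-2 + W/4) + W) = ((22 + W) + W)*(-2 + 5*W/4) = (22 + 2*W)*(-2 + 5*W/4) = (-2 + 5*W/4)*(22 + 2*W))
1/(7754 + X(b(-6, 9))) = 1/(7754 + (-44 + (5/2)*1**2 + (47/2)*1)) = 1/(7754 + (-44 + (5/2)*1 + 47/2)) = 1/(7754 + (-44 + 5/2 + 47/2)) = 1/(7754 - 18) = 1/7736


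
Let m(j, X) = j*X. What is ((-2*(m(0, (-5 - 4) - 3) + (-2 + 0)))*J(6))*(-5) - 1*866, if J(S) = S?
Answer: -986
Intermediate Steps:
m(j, X) = X*j
((-2*(m(0, (-5 - 4) - 3) + (-2 + 0)))*J(6))*(-5) - 1*866 = (-2*(((-5 - 4) - 3)*0 + (-2 + 0))*6)*(-5) - 1*866 = (-2*((-9 - 3)*0 - 2)*6)*(-5) - 866 = (-2*(-12*0 - 2)*6)*(-5) - 866 = (-2*(0 - 2)*6)*(-5) - 866 = (-2*(-2)*6)*(-5) - 866 = (4*6)*(-5) - 866 = 24*(-5) - 866 = -120 - 866 = -986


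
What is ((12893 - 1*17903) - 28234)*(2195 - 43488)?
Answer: 1372744492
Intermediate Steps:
((12893 - 1*17903) - 28234)*(2195 - 43488) = ((12893 - 17903) - 28234)*(-41293) = (-5010 - 28234)*(-41293) = -33244*(-41293) = 1372744492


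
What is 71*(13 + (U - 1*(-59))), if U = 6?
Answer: 5538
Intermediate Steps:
71*(13 + (U - 1*(-59))) = 71*(13 + (6 - 1*(-59))) = 71*(13 + (6 + 59)) = 71*(13 + 65) = 71*78 = 5538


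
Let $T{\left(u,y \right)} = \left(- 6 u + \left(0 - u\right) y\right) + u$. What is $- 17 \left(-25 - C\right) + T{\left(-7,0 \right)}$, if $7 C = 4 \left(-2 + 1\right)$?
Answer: $\frac{3152}{7} \approx 450.29$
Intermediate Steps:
$C = - \frac{4}{7}$ ($C = \frac{4 \left(-2 + 1\right)}{7} = \frac{4 \left(-1\right)}{7} = \frac{1}{7} \left(-4\right) = - \frac{4}{7} \approx -0.57143$)
$T{\left(u,y \right)} = - 5 u - u y$ ($T{\left(u,y \right)} = \left(- 6 u + - u y\right) + u = \left(- 6 u - u y\right) + u = - 5 u - u y$)
$- 17 \left(-25 - C\right) + T{\left(-7,0 \right)} = - 17 \left(-25 - - \frac{4}{7}\right) - - 7 \left(5 + 0\right) = - 17 \left(-25 + \frac{4}{7}\right) - \left(-7\right) 5 = \left(-17\right) \left(- \frac{171}{7}\right) + 35 = \frac{2907}{7} + 35 = \frac{3152}{7}$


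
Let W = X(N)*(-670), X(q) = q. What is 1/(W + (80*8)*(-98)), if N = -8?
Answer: -1/57360 ≈ -1.7434e-5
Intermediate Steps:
W = 5360 (W = -8*(-670) = 5360)
1/(W + (80*8)*(-98)) = 1/(5360 + (80*8)*(-98)) = 1/(5360 + 640*(-98)) = 1/(5360 - 62720) = 1/(-57360) = -1/57360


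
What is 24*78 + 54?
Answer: 1926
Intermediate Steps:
24*78 + 54 = 1872 + 54 = 1926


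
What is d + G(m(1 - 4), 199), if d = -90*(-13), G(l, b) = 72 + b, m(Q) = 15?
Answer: 1441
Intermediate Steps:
d = 1170
d + G(m(1 - 4), 199) = 1170 + (72 + 199) = 1170 + 271 = 1441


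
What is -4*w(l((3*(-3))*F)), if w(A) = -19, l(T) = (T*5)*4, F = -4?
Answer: 76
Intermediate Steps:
l(T) = 20*T (l(T) = (5*T)*4 = 20*T)
-4*w(l((3*(-3))*F)) = -4*(-19) = 76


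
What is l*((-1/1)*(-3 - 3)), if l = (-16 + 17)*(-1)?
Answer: -6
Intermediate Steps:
l = -1 (l = 1*(-1) = -1)
l*((-1/1)*(-3 - 3)) = -(-1/1)*(-3 - 3) = -(-1*1)*(-6) = -(-1)*(-6) = -1*6 = -6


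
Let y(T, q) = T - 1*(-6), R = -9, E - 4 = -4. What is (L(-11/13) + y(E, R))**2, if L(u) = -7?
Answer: 1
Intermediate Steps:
E = 0 (E = 4 - 4 = 0)
y(T, q) = 6 + T (y(T, q) = T + 6 = 6 + T)
(L(-11/13) + y(E, R))**2 = (-7 + (6 + 0))**2 = (-7 + 6)**2 = (-1)**2 = 1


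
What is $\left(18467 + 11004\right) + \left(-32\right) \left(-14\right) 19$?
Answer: $37983$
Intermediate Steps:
$\left(18467 + 11004\right) + \left(-32\right) \left(-14\right) 19 = 29471 + 448 \cdot 19 = 29471 + 8512 = 37983$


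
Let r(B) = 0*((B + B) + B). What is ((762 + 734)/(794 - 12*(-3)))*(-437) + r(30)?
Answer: -326876/415 ≈ -787.65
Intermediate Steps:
r(B) = 0 (r(B) = 0*(2*B + B) = 0*(3*B) = 0)
((762 + 734)/(794 - 12*(-3)))*(-437) + r(30) = ((762 + 734)/(794 - 12*(-3)))*(-437) + 0 = (1496/(794 + 36))*(-437) + 0 = (1496/830)*(-437) + 0 = (1496*(1/830))*(-437) + 0 = (748/415)*(-437) + 0 = -326876/415 + 0 = -326876/415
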